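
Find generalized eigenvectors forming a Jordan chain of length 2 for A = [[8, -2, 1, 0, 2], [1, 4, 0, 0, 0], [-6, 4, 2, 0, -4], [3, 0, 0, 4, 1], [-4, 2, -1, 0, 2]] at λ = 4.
We seek v_1 ∈ ker((A - 4I)^2) \ ker(A - 4I), then set v_{i+1} = (A - 4I) v_i.

One such chain is v_1 = [[0, 0, -2, -2, 1]]^T, v_2 = [[0, 0, 0, 1, 0]]^T. Check: (A - 4I) v_2 = [[0, 0, 0, 0, 0]]^T = 0.

v_1 = [[0, 0, -2, -2, 1]]^T, v_2 = [[0, 0, 0, 1, 0]]^T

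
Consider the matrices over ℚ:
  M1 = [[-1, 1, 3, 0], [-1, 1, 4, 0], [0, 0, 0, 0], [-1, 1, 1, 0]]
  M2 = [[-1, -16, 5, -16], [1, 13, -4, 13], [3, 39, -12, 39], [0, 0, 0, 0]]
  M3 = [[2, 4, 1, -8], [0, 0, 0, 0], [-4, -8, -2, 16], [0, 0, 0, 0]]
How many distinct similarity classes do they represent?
2 classes: {M1, M2}, {M3}

Characteristic polynomials: χ_{M1} = x^4, χ_{M2} = x^4, χ_{M3} = x^4.

{M1, M2}: invariant factors x, x^3.

{M3}: invariant factors x, x, x^2.

Matrices are similar if and only if their invariant-factor lists agree; the partition into similarity classes is {M1, M2}, {M3}.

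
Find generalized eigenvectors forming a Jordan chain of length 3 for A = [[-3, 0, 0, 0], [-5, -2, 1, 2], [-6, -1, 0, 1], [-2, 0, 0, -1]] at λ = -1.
We seek v_1 ∈ ker((A + I)^3) \ ker((A + I)^2), then set v_{i+1} = (A + I) v_i.

One such chain is v_1 = [[0, 1, 3, 1]]^T, v_2 = [[0, 4, 3, 0]]^T, v_3 = [[0, -1, -1, 0]]^T. Check: (A + I) v_3 = [[0, 0, 0, 0]]^T = 0.

v_1 = [[0, 1, 3, 1]]^T, v_2 = [[0, 4, 3, 0]]^T, v_3 = [[0, -1, -1, 0]]^T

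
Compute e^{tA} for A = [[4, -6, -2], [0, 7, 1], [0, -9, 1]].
A has Jordan form J = [[4, 1, 0], [0, 4, 0], [0, 0, 4]] with A = PJP^{-1}, so e^{tA} = P e^{tJ} P^{-1}.

For a Jordan block J_k(λ), e^{tJ_k(λ)} = e^{λt} · (I + tN + t^2 N^2/2! + ... + t^{k-1} N^{k-1}/(k-1)!) where N is the nilpotent superdiagonal part.

Assembling the blocks and conjugating back gives the entries of e^{tA} as shown above.

e^{tA} = [[e^{4*t}, -6*t*e^{4*t}, -2*t*e^{4*t}], [0, (3*t + 1)*e^{4*t}, t*e^{4*t}], [0, -9*t*e^{4*t}, (1 - 3*t)*e^{4*t}]]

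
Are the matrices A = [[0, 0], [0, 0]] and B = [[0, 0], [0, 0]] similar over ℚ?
Two matrices over a field are similar if and only if they have the same invariant factors.

Both A and B have characteristic polynomial x^2 and minimal polynomial x. Computing further, both have invariant factors x, x. Hence A and B are similar.

Yes.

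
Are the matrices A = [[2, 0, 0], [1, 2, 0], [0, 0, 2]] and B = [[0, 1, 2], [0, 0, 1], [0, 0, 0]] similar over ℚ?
No.

trace(A) = 6 but trace(B) = 0. The trace is a similarity invariant, so A and B are not similar.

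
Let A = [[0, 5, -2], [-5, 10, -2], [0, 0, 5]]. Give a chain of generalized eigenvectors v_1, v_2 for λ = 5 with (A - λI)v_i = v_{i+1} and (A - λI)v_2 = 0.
v_1 = [[0, 1, 2]]^T, v_2 = [[1, 1, 0]]^T

We seek v_1 ∈ ker((A - 5I)^2) \ ker(A - 5I), then set v_{i+1} = (A - 5I) v_i.

One such chain is v_1 = [[0, 1, 2]]^T, v_2 = [[1, 1, 0]]^T. Check: (A - 5I) v_2 = [[0, 0, 0]]^T = 0.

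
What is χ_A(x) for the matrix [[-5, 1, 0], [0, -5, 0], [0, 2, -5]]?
xI - A = [[x + 5, -1, 0], [0, x + 5, 0], [0, -2, x + 5]].

Expanding det(xI - A) along the first row:
det(xI - A) = + (x + 5)·det([[x + 5, 0], [-2, x + 5]]) - (-1)·det([[0, 0], [0, x + 5]]) + (0)·det([[0, x + 5], [0, -2]]).

Evaluating gives χ_A(x) = x^3 + 15x^2 + 75x + 125 = (x + 5)^3.

χ_A(x) = (x + 5)^3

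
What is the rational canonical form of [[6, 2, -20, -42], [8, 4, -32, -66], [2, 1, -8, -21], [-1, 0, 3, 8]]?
The invariant factors of A (the non-unit diagonal entries of the Smith normal form of xI - A over ℚ[x]) are x - 2, (x - 3)^2(x - 2), each dividing the next. The characteristic polynomial is their product, (x - 3)^2(x - 2)^2.

The rational canonical form is the block-diagonal matrix of companion matrices C(f_i):
R = [[2, 0, 0, 0], [0, 0, 0, 18], [0, 1, 0, -21], [0, 0, 1, 8]].

R = [[2, 0, 0, 0], [0, 0, 0, 18], [0, 1, 0, -21], [0, 0, 1, 8]]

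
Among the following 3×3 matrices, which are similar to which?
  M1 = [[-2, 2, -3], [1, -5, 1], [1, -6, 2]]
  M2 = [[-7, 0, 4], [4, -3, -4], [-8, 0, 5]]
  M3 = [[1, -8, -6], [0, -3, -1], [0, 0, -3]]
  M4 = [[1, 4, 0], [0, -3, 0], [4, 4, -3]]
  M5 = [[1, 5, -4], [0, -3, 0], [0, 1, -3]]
2 classes: {M1, M3, M5}, {M2, M4}

Characteristic polynomials: χ_{M1} = (x - 1)(x + 3)^2, χ_{M2} = (x - 1)(x + 3)^2, χ_{M3} = (x - 1)(x + 3)^2, χ_{M4} = (x - 1)(x + 3)^2, χ_{M5} = (x - 1)(x + 3)^2.

{M1, M3, M5}: invariant factors (x - 1)(x + 3)^2.

{M2, M4}: invariant factors x + 3, (x - 1)(x + 3).

Matrices are similar if and only if their invariant-factor lists agree; the partition into similarity classes is {M1, M3, M5}, {M2, M4}.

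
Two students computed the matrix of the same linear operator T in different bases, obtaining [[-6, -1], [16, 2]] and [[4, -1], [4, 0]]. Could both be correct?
No.

trace(A) = -4 but trace(B) = 4. The trace is a similarity invariant, so A and B are not similar.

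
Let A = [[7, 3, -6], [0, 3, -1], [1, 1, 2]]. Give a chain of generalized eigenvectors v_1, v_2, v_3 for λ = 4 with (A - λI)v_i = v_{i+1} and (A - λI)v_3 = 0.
v_1 = [[1, 0, 0]]^T, v_2 = [[3, 0, 1]]^T, v_3 = [[3, -1, 1]]^T

We seek v_1 ∈ ker((A - 4I)^3) \ ker((A - 4I)^2), then set v_{i+1} = (A - 4I) v_i.

One such chain is v_1 = [[1, 0, 0]]^T, v_2 = [[3, 0, 1]]^T, v_3 = [[3, -1, 1]]^T. Check: (A - 4I) v_3 = [[0, 0, 0]]^T = 0.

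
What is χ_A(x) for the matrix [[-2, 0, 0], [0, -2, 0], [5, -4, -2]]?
χ_A(x) = (x + 2)^3

xI - A = [[x + 2, 0, 0], [0, x + 2, 0], [-5, 4, x + 2]].

Expanding det(xI - A) along the first row:
det(xI - A) = + (x + 2)·det([[x + 2, 0], [4, x + 2]]) - (0)·det([[0, 0], [-5, x + 2]]) + (0)·det([[0, x + 2], [-5, 4]]).

Evaluating gives χ_A(x) = x^3 + 6x^2 + 12x + 8 = (x + 2)^3.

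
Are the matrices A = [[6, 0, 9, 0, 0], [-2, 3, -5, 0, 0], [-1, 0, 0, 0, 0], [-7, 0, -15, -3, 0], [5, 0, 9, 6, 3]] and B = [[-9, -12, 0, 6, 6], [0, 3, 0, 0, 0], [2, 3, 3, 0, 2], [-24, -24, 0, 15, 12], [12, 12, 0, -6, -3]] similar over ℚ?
No.

Both have characteristic polynomial (x - 3)^4(x + 3), but the minimal polynomial of A is (x - 3)^3(x + 3) while the minimal polynomial of B is (x - 3)^2(x + 3). The minimal polynomial is a similarity invariant, so A and B are not similar.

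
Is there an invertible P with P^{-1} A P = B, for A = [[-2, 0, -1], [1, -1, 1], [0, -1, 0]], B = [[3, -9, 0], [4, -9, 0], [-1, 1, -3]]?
trace(A) = -3 but trace(B) = -9. The trace is a similarity invariant, so A and B are not similar.

No.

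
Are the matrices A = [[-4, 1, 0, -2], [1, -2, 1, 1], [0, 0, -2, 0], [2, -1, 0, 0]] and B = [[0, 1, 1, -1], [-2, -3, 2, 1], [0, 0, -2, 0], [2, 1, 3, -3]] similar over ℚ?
Two matrices over a field are similar if and only if they have the same invariant factors.

Both A and B have characteristic polynomial (x + 2)^4 and minimal polynomial (x + 2)^3. Computing further, both have invariant factors x + 2, (x + 2)^3. Hence A and B are similar.

Yes.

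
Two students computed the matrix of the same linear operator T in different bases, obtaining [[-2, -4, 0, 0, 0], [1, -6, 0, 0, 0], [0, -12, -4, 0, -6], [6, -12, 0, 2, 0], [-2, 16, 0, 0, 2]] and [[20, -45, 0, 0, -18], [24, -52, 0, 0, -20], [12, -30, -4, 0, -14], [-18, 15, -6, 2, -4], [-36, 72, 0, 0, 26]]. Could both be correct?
Yes.

Two matrices over a field are similar if and only if they have the same invariant factors.

Both A and B have characteristic polynomial (x - 2)^2(x + 4)^3 and minimal polynomial (x - 2)(x + 4)^2. Computing further, both have invariant factors (x - 2)(x + 4), (x - 2)(x + 4)^2. Hence A and B are similar.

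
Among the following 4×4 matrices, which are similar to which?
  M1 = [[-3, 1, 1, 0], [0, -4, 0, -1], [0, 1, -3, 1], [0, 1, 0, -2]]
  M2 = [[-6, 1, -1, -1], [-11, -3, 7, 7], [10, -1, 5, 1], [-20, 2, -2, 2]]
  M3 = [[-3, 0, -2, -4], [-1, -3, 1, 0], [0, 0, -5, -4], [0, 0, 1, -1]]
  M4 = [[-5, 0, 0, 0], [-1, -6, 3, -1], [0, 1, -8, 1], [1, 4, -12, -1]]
3 classes: {M1, M3}, {M2}, {M4}

Characteristic polynomials: χ_{M1} = (x + 3)^4, χ_{M2} = (x - 4)^2(x + 5)^2, χ_{M3} = (x + 3)^4, χ_{M4} = (x + 5)^4.

{M1, M3}: invariant factors (x + 3)^2, (x + 3)^2.

{M2}: invariant factors x - 4, (x - 4)(x + 5)^2.

{M4}: invariant factors (x + 5)^2, (x + 5)^2.

Matrices are similar if and only if their invariant-factor lists agree; the partition into similarity classes is {M1, M3}, {M2}, {M4}.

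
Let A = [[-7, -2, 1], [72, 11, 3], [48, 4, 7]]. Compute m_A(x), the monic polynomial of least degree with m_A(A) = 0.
m_A(x) = (x - 5)^2(x - 1)

The characteristic polynomial factors as (x - 5)^2(x - 1). The minimal polynomial is ∏(x - λ)^{k_λ} where k_λ is the size of the largest Jordan block at λ.

For λ = 1: rank(A - I) = 2, and the largest Jordan block has size 1 (the smallest k with rank((A - I)^k) = rank((A - I)^(k+1))).
For λ = 5: rank(A - 5I) = 2, and the largest Jordan block has size 2 (the smallest k with rank((A - 5I)^k) = rank((A - 5I)^(k+1))).

So m_A(x) = (x - 5)^2(x - 1).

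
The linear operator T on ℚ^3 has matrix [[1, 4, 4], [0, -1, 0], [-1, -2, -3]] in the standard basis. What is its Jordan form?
J = [[-1, 1, 0], [0, -1, 0], [0, 0, -1]]

The characteristic polynomial is det(xI - A) = (x + 1)^3, so the eigenvalues are -1 (algebraic multiplicity 3).

For λ = -1: rank(A + I) = 1, rank((A + I)^2) = 0. The eigenspace has dimension 3 - 1 = 2, so there are 2 Jordan blocks; the rank sequence gives block sizes [2, 1].

Assembling the blocks gives the Jordan form J above.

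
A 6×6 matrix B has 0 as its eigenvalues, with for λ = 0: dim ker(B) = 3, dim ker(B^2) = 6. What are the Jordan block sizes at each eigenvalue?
Jordan blocks: (0, 2), (0, 2), (0, 2)

λ = 0: successive nullity increments [3, 3] count blocks of size ≥ k; block sizes are [2, 2, 2].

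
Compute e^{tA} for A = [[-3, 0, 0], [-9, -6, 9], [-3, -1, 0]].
e^{tA} = [[e^{-3*t}, 0, 0], [-9*t*e^{-3*t}, (1 - 3*t)*e^{-3*t}, 9*t*e^{-3*t}], [-3*t*e^{-3*t}, -t*e^{-3*t}, (3*t + 1)*e^{-3*t}]]

A has Jordan form J = [[-3, 1, 0], [0, -3, 0], [0, 0, -3]] with A = PJP^{-1}, so e^{tA} = P e^{tJ} P^{-1}.

For a Jordan block J_k(λ), e^{tJ_k(λ)} = e^{λt} · (I + tN + t^2 N^2/2! + ... + t^{k-1} N^{k-1}/(k-1)!) where N is the nilpotent superdiagonal part.

Assembling the blocks and conjugating back gives the entries of e^{tA} as shown above.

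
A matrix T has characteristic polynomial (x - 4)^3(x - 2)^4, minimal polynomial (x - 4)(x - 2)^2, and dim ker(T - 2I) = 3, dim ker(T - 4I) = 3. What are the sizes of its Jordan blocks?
Jordan blocks: (2, 2), (2, 1), (2, 1), (4, 1), (4, 1), (4, 1)

λ = 2: algebraic multiplicity 4 (exponent in χ_T), largest block size 2 (exponent in m_T), 3 blocks (geometric multiplicity). These force block sizes [2, 1, 1].
λ = 4: algebraic multiplicity 3 (exponent in χ_T), largest block size 1 (exponent in m_T), 3 blocks (geometric multiplicity). These force block sizes [1, 1, 1].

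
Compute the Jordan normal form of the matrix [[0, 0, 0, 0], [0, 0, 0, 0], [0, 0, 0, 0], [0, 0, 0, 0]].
J = [[0, 0, 0, 0], [0, 0, 0, 0], [0, 0, 0, 0], [0, 0, 0, 0]]

The characteristic polynomial is det(xI - A) = x^4, so the eigenvalues are 0 (algebraic multiplicity 4).

For λ = 0: rank(A) = 0. The eigenspace has dimension 4 - 0 = 4, so there are 4 Jordan blocks; the rank sequence gives block sizes [1, 1, 1, 1].

Assembling the blocks gives the Jordan form J above.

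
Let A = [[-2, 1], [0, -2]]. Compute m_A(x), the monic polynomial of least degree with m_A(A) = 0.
The characteristic polynomial factors as (x + 2)^2. The minimal polynomial is ∏(x - λ)^{k_λ} where k_λ is the size of the largest Jordan block at λ.

For λ = -2: rank(A + 2I) = 1, and the largest Jordan block has size 2 (the smallest k with rank((A + 2I)^k) = rank((A + 2I)^(k+1))).

So m_A(x) = (x + 2)^2.

m_A(x) = (x + 2)^2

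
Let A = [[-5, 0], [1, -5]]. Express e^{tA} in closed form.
A has Jordan form J = [[-5, 1], [0, -5]] with A = PJP^{-1}, so e^{tA} = P e^{tJ} P^{-1}.

For a Jordan block J_k(λ), e^{tJ_k(λ)} = e^{λt} · (I + tN + t^2 N^2/2! + ... + t^{k-1} N^{k-1}/(k-1)!) where N is the nilpotent superdiagonal part.

Assembling the blocks and conjugating back gives the entries of e^{tA} as shown above.

e^{tA} = [[e^{-5*t}, 0], [t*e^{-5*t}, e^{-5*t}]]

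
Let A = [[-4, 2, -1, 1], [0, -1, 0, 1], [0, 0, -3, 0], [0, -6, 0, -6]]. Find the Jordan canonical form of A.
J = [[-4, 1, 0, 0], [0, -4, 0, 0], [0, 0, -3, 0], [0, 0, 0, -3]]

The characteristic polynomial is det(xI - A) = (x + 3)^2(x + 4)^2, so the eigenvalues are -4 (algebraic multiplicity 2), -3 (algebraic multiplicity 2).

For λ = -4: rank(A + 4I) = 3, rank((A + 4I)^2) = 2. The eigenspace has dimension 4 - 3 = 1, so there is 1 Jordan block; the rank sequence gives block sizes [2].

For λ = -3: rank(A + 3I) = 2. The eigenspace has dimension 4 - 2 = 2, so there are 2 Jordan blocks; the rank sequence gives block sizes [1, 1].

Assembling the blocks gives the Jordan form J above.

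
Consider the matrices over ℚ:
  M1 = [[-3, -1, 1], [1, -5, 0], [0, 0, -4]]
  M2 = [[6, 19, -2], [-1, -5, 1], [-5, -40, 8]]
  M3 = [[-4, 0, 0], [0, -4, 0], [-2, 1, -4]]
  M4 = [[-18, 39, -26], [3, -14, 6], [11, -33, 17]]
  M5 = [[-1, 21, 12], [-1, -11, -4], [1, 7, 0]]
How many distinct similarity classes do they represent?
4 classes: {M1}, {M2}, {M3, M5}, {M4}

Characteristic polynomials: χ_{M1} = (x + 4)^3, χ_{M2} = (x - 3)^3, χ_{M3} = (x + 4)^3, χ_{M4} = (x + 5)^3, χ_{M5} = (x + 4)^3.

{M1}: invariant factors (x + 4)^3.

{M2}: invariant factors (x - 3)^3.

{M3, M5}: invariant factors x + 4, (x + 4)^2.

{M4}: invariant factors x + 5, (x + 5)^2.

Matrices are similar if and only if their invariant-factor lists agree; the partition into similarity classes is {M1}, {M2}, {M3, M5}, {M4}.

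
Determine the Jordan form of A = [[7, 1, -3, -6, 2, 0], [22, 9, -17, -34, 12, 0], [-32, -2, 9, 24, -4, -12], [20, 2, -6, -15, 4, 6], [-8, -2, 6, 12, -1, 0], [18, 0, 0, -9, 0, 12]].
J = [[3, 1, 0, 0, 0, 0], [0, 3, 1, 0, 0, 0], [0, 0, 3, 0, 0, 0], [0, 0, 0, 3, 0, 0], [0, 0, 0, 0, 3, 0], [0, 0, 0, 0, 0, 6]]

The characteristic polynomial is det(xI - A) = (x - 6)(x - 3)^5, so the eigenvalues are 3 (algebraic multiplicity 5), 6 (algebraic multiplicity 1).

For λ = 3: rank(A - 3I) = 3, rank((A - 3I)^2) = 2, rank((A - 3I)^3) = 1. The eigenspace has dimension 6 - 3 = 3, so there are 3 Jordan blocks; the rank sequence gives block sizes [3, 1, 1].

For λ = 6: algebraic multiplicity 1 gives one 1×1 block.

Assembling the blocks gives the Jordan form J above.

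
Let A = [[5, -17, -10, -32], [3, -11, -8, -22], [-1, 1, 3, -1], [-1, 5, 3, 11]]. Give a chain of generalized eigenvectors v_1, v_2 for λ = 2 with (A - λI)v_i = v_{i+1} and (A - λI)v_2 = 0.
v_1 = [[0, 1, -2, 0]]^T, v_2 = [[3, 3, -1, -1]]^T

We seek v_1 ∈ ker((A - 2I)^2) \ ker(A - 2I), then set v_{i+1} = (A - 2I) v_i.

One such chain is v_1 = [[0, 1, -2, 0]]^T, v_2 = [[3, 3, -1, -1]]^T. Check: (A - 2I) v_2 = [[0, 0, 0, 0]]^T = 0.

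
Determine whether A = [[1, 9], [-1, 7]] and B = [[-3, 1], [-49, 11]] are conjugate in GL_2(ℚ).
Two matrices over a field are similar if and only if they have the same invariant factors.

Both A and B have characteristic polynomial (x - 4)^2 and minimal polynomial (x - 4)^2. Computing further, both have invariant factors (x - 4)^2. Hence A and B are similar.

Yes.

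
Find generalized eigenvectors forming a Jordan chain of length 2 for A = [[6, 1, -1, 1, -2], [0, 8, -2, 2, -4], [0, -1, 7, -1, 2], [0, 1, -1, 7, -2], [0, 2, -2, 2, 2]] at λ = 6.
v_1 = [[0, 1, 0, 0, 0]]^T, v_2 = [[1, 2, -1, 1, 2]]^T

We seek v_1 ∈ ker((A - 6I)^2) \ ker(A - 6I), then set v_{i+1} = (A - 6I) v_i.

One such chain is v_1 = [[0, 1, 0, 0, 0]]^T, v_2 = [[1, 2, -1, 1, 2]]^T. Check: (A - 6I) v_2 = [[0, 0, 0, 0, 0]]^T = 0.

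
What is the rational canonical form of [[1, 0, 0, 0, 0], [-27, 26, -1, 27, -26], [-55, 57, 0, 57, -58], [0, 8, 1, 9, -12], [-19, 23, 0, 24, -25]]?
The invariant factors of A (the non-unit diagonal entries of the Smith normal form of xI - A over ℚ[x]) are x - 1, (x - 6)(x - 2)(x - 1)^2, each dividing the next. The characteristic polynomial is their product, (x - 6)(x - 2)(x - 1)^3.

The rational canonical form is the block-diagonal matrix of companion matrices C(f_i):
R = [[1, 0, 0, 0, 0], [0, 0, 0, 0, -12], [0, 1, 0, 0, 32], [0, 0, 1, 0, -29], [0, 0, 0, 1, 10]].

R = [[1, 0, 0, 0, 0], [0, 0, 0, 0, -12], [0, 1, 0, 0, 32], [0, 0, 1, 0, -29], [0, 0, 0, 1, 10]]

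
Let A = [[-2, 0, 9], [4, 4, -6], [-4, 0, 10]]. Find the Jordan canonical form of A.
The characteristic polynomial is det(xI - A) = (x - 4)^3, so the eigenvalues are 4 (algebraic multiplicity 3).

For λ = 4: rank(A - 4I) = 1, rank((A - 4I)^2) = 0. The eigenspace has dimension 3 - 1 = 2, so there are 2 Jordan blocks; the rank sequence gives block sizes [2, 1].

Assembling the blocks gives the Jordan form J above.

J = [[4, 1, 0], [0, 4, 0], [0, 0, 4]]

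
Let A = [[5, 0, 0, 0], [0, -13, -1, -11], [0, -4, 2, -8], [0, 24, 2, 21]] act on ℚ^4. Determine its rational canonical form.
The invariant factors of A (the non-unit diagonal entries of the Smith normal form of xI - A over ℚ[x]) are x - 5, (x - 6)(x - 5)(x + 1), each dividing the next. The characteristic polynomial is their product, (x - 6)(x - 5)^2(x + 1).

The rational canonical form is the block-diagonal matrix of companion matrices C(f_i):
R = [[5, 0, 0, 0], [0, 0, 0, -30], [0, 1, 0, -19], [0, 0, 1, 10]].

R = [[5, 0, 0, 0], [0, 0, 0, -30], [0, 1, 0, -19], [0, 0, 1, 10]]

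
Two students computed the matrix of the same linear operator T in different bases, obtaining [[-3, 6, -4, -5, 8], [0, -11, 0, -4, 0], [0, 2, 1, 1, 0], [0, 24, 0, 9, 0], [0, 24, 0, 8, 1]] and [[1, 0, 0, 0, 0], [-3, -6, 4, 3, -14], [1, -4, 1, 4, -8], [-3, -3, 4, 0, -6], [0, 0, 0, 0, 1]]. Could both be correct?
No.

Both have characteristic polynomial (x - 1)^3(x + 3)^2, but the minimal polynomial of A is (x - 1)^2(x + 3) while the minimal polynomial of B is (x - 1)^2(x + 3)^2. The minimal polynomial is a similarity invariant, so A and B are not similar.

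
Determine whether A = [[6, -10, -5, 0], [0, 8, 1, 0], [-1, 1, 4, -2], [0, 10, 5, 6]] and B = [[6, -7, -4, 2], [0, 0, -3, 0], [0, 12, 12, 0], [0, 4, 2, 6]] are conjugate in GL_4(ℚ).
Yes.

Two matrices over a field are similar if and only if they have the same invariant factors.

Both A and B have characteristic polynomial (x - 6)^4 and minimal polynomial (x - 6)^3. Computing further, both have invariant factors x - 6, (x - 6)^3. Hence A and B are similar.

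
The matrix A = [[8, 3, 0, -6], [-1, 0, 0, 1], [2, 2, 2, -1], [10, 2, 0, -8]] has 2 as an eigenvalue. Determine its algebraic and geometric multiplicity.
The characteristic polynomial is (x - 2)^2(x + 1)^2, so the factor x - 2 appears with exponent 2: the algebraic multiplicity is 2.

rank(A - 2I) = 3, so the eigenspace has dimension 4 - 3 = 1: the geometric multiplicity is 1.

Since 1 < 2, A is not diagonalizable.

algebraic multiplicity 2, geometric multiplicity 1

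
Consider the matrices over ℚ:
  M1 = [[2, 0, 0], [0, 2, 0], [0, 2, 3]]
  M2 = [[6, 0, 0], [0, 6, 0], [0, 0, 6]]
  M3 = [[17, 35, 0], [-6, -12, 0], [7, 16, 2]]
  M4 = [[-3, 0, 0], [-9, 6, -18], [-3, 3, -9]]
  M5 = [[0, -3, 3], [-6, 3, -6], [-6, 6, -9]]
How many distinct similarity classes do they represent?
Characteristic polynomials: χ_{M1} = (x - 3)(x - 2)^2, χ_{M2} = (x - 6)^3, χ_{M3} = (x - 3)(x - 2)^2, χ_{M4} = x(x + 3)^2, χ_{M5} = x(x + 3)^2.

{M1}: invariant factors x - 2, (x - 3)(x - 2).

{M2}: invariant factors x - 6, x - 6, x - 6.

{M3}: invariant factors (x - 3)(x - 2)^2.

{M4, M5}: invariant factors x + 3, x(x + 3).

Matrices are similar if and only if their invariant-factor lists agree; the partition into similarity classes is {M1}, {M2}, {M3}, {M4, M5}.

4 classes: {M1}, {M2}, {M3}, {M4, M5}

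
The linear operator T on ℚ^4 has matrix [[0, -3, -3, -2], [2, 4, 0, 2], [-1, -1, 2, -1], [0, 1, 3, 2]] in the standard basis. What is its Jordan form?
J = [[2, 1, 0, 0], [0, 2, 1, 0], [0, 0, 2, 0], [0, 0, 0, 2]]

The characteristic polynomial is det(xI - A) = (x - 2)^4, so the eigenvalues are 2 (algebraic multiplicity 4).

For λ = 2: rank(A - 2I) = 2, rank((A - 2I)^2) = 1, rank((A - 2I)^3) = 0. The eigenspace has dimension 4 - 2 = 2, so there are 2 Jordan blocks; the rank sequence gives block sizes [3, 1].

Assembling the blocks gives the Jordan form J above.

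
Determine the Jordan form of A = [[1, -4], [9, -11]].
J = [[-5, 1], [0, -5]]

The characteristic polynomial is det(xI - A) = (x + 5)^2, so the eigenvalues are -5 (algebraic multiplicity 2).

For λ = -5: rank(A + 5I) = 1, rank((A + 5I)^2) = 0. The eigenspace has dimension 2 - 1 = 1, so there is 1 Jordan block; the rank sequence gives block sizes [2].

Assembling the blocks gives the Jordan form J above.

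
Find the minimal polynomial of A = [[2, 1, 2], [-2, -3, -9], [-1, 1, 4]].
The characteristic polynomial factors as (x - 1)^3. The minimal polynomial is ∏(x - λ)^{k_λ} where k_λ is the size of the largest Jordan block at λ.

For λ = 1: rank(A - I) = 2, and the largest Jordan block has size 3 (the smallest k with rank((A - I)^k) = rank((A - I)^(k+1))).

So m_A(x) = (x - 1)^3.

m_A(x) = (x - 1)^3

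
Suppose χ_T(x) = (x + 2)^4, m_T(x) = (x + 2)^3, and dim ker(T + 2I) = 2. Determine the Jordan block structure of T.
λ = -2: algebraic multiplicity 4 (exponent in χ_T), largest block size 3 (exponent in m_T), 2 blocks (geometric multiplicity). These force block sizes [3, 1].

Jordan blocks: (-2, 3), (-2, 1)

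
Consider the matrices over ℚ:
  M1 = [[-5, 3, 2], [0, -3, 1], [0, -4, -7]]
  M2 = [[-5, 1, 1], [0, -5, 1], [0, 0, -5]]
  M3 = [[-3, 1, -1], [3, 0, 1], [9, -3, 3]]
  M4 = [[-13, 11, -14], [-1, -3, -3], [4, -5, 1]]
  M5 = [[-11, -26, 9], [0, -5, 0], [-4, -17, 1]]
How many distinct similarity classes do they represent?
2 classes: {M1, M2, M4, M5}, {M3}

Characteristic polynomials: χ_{M1} = (x + 5)^3, χ_{M2} = (x + 5)^3, χ_{M3} = x^3, χ_{M4} = (x + 5)^3, χ_{M5} = (x + 5)^3.

{M1, M2, M4, M5}: invariant factors (x + 5)^3.

{M3}: invariant factors x^3.

Matrices are similar if and only if their invariant-factor lists agree; the partition into similarity classes is {M1, M2, M4, M5}, {M3}.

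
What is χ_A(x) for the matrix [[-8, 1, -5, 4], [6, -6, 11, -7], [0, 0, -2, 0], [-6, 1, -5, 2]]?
xI - A = [[x + 8, -1, 5, -4], [-6, x + 6, -11, 7], [0, 0, x + 2, 0], [6, -1, 5, x - 2]].

Expanding det(xI - A) along the first row:
det(xI - A) = + (x + 8)·det([[x + 6, -11, 7], [0, x + 2, 0], [-1, 5, x - 2]]) - (-1)·det([[-6, -11, 7], [0, x + 2, 0], [6, 5, x - 2]]) + (5)·det([[-6, x + 6, 7], [0, 0, 0], [6, -1, x - 2]]) - (-4)·det([[-6, x + 6, -11], [0, 0, x + 2], [6, -1, 5]]).

Evaluating gives χ_A(x) = x^4 + 14x^3 + 69x^2 + 140x + 100 = (x + 2)^2(x + 5)^2.

χ_A(x) = (x + 2)^2(x + 5)^2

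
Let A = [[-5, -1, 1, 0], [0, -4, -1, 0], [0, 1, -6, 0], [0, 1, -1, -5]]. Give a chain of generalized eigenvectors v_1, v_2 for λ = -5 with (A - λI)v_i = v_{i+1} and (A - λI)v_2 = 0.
We seek v_1 ∈ ker((A + 5I)^2) \ ker(A + 5I), then set v_{i+1} = (A + 5I) v_i.

One such chain is v_1 = [[0, 0, -1, 0]]^T, v_2 = [[-1, 1, 1, 1]]^T. Check: (A + 5I) v_2 = [[0, 0, 0, 0]]^T = 0.

v_1 = [[0, 0, -1, 0]]^T, v_2 = [[-1, 1, 1, 1]]^T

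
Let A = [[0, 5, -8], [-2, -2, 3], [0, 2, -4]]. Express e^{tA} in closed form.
A has Jordan form J = [[-2, 1, 0], [0, -2, 1], [0, 0, -2]] with A = PJP^{-1}, so e^{tA} = P e^{tJ} P^{-1}.

For a Jordan block J_k(λ), e^{tJ_k(λ)} = e^{λt} · (I + tN + t^2 N^2/2! + ... + t^{k-1} N^{k-1}/(k-1)!) where N is the nilpotent superdiagonal part.

Assembling the blocks and conjugating back gives the entries of e^{tA} as shown above.

e^{tA} = [[(-3*t^2 + 2*t + 1)*e^{-2*t}, t*(5 - 3*t)*e^{-2*t}, t*(15*t - 16)*e^{-2*t}/2], [2*t*(-t - 1)*e^{-2*t}, (1 - 2*t^2)*e^{-2*t}, t*(5*t + 3)*e^{-2*t}], [-2*t^2*e^{-2*t}, 2*t*(1 - t)*e^{-2*t}, (5*t^2 - 2*t + 1)*e^{-2*t}]]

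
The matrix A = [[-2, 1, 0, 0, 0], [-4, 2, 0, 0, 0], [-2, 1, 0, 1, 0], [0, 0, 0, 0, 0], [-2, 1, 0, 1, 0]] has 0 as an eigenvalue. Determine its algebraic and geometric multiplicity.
The characteristic polynomial is x^5, so the factor x appears with exponent 5: the algebraic multiplicity is 5.

rank(A) = 2, so the eigenspace has dimension 5 - 2 = 3: the geometric multiplicity is 3.

Since 3 < 5, A is not diagonalizable.

algebraic multiplicity 5, geometric multiplicity 3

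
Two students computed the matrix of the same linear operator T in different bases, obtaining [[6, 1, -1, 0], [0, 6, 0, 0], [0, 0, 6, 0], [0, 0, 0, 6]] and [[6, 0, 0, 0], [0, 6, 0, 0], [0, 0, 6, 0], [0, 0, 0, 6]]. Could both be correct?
No.

Both have characteristic polynomial (x - 6)^4, but the minimal polynomial of A is (x - 6)^2 while the minimal polynomial of B is x - 6. The minimal polynomial is a similarity invariant, so A and B are not similar.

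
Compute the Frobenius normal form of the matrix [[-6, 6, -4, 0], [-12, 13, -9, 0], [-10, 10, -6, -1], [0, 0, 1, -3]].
The invariant factors of A (the non-unit diagonal entries of the Smith normal form of xI - A over ℚ[x]) are (x + 2)(x^3 + 3), each dividing the next. The characteristic polynomial is their product, (x + 2)(x^3 + 3).

The rational canonical form is the block-diagonal matrix of companion matrices C(f_i):
R = [[0, 0, 0, -6], [1, 0, 0, -3], [0, 1, 0, 0], [0, 0, 1, -2]].

Note the characteristic polynomial does not split into linear factors over ℚ, so A has no Jordan form over ℚ; the rational canonical form exists over any field.

R = [[0, 0, 0, -6], [1, 0, 0, -3], [0, 1, 0, 0], [0, 0, 1, -2]]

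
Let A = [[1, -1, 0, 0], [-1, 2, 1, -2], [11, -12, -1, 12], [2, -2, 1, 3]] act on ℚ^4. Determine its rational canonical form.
The invariant factors of A (the non-unit diagonal entries of the Smith normal form of xI - A over ℚ[x]) are (x - 5)(x^3 + 2), each dividing the next. The characteristic polynomial is their product, (x - 5)(x^3 + 2).

The rational canonical form is the block-diagonal matrix of companion matrices C(f_i):
R = [[0, 0, 0, 10], [1, 0, 0, -2], [0, 1, 0, 0], [0, 0, 1, 5]].

Note the characteristic polynomial does not split into linear factors over ℚ, so A has no Jordan form over ℚ; the rational canonical form exists over any field.

R = [[0, 0, 0, 10], [1, 0, 0, -2], [0, 1, 0, 0], [0, 0, 1, 5]]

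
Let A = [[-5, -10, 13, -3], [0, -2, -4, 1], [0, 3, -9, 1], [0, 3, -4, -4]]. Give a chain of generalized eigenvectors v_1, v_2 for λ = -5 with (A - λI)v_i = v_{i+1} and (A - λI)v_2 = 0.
v_1 = [[2, -3, -2, 0]]^T, v_2 = [[4, -1, -1, -1]]^T

We seek v_1 ∈ ker((A + 5I)^2) \ ker(A + 5I), then set v_{i+1} = (A + 5I) v_i.

One such chain is v_1 = [[2, -3, -2, 0]]^T, v_2 = [[4, -1, -1, -1]]^T. Check: (A + 5I) v_2 = [[0, 0, 0, 0]]^T = 0.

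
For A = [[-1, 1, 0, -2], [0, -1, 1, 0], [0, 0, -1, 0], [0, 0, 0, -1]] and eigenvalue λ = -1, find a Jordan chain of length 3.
v_1 = [[0, 0, 1, 0]]^T, v_2 = [[0, 1, 0, 0]]^T, v_3 = [[1, 0, 0, 0]]^T

We seek v_1 ∈ ker((A + I)^3) \ ker((A + I)^2), then set v_{i+1} = (A + I) v_i.

One such chain is v_1 = [[0, 0, 1, 0]]^T, v_2 = [[0, 1, 0, 0]]^T, v_3 = [[1, 0, 0, 0]]^T. Check: (A + I) v_3 = [[0, 0, 0, 0]]^T = 0.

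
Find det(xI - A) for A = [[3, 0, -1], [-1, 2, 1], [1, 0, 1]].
xI - A = [[x - 3, 0, 1], [1, x - 2, -1], [-1, 0, x - 1]].

Expanding det(xI - A) along the first row:
det(xI - A) = + (x - 3)·det([[x - 2, -1], [0, x - 1]]) - (0)·det([[1, -1], [-1, x - 1]]) + (1)·det([[1, x - 2], [-1, 0]]).

Evaluating gives χ_A(x) = x^3 - 6x^2 + 12x - 8 = (x - 2)^3.

χ_A(x) = (x - 2)^3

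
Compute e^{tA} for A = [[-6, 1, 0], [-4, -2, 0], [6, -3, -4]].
A has Jordan form J = [[-4, 1, 0], [0, -4, 0], [0, 0, -4]] with A = PJP^{-1}, so e^{tA} = P e^{tJ} P^{-1}.

For a Jordan block J_k(λ), e^{tJ_k(λ)} = e^{λt} · (I + tN + t^2 N^2/2! + ... + t^{k-1} N^{k-1}/(k-1)!) where N is the nilpotent superdiagonal part.

Assembling the blocks and conjugating back gives the entries of e^{tA} as shown above.

e^{tA} = [[(1 - 2*t)*e^{-4*t}, t*e^{-4*t}, 0], [-4*t*e^{-4*t}, (2*t + 1)*e^{-4*t}, 0], [6*t*e^{-4*t}, -3*t*e^{-4*t}, e^{-4*t}]]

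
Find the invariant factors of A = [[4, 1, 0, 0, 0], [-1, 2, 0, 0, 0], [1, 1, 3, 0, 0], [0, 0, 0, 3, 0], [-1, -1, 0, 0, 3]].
x - 3, x - 3, x - 3, (x - 3)^2

The Jordan structure of A has elementary divisors (x - 3)^2, (x - 3), (x - 3), (x - 3). Arranging the block sizes at each eigenvalue in decreasing order and taking row products gives the invariant factors.

Invariant factors (smallest first, each dividing the next): x - 3, x - 3, x - 3, (x - 3)^2.

Check: the last factor (x - 3)^2 is the minimal polynomial, and the product (x - 3)^5 is the characteristic polynomial.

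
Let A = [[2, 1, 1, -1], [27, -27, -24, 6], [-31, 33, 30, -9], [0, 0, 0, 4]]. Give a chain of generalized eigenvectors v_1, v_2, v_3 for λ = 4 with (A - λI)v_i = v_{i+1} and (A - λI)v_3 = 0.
We seek v_1 ∈ ker((A - 4I)^3) \ ker((A - 4I)^2), then set v_{i+1} = (A - 4I) v_i.

One such chain is v_1 = [[-2, 0, -2, 1]]^T, v_2 = [[1, 0, 1, 0]]^T, v_3 = [[-1, 3, -5, 0]]^T. Check: (A - 4I) v_3 = [[0, 0, 0, 0]]^T = 0.

v_1 = [[-2, 0, -2, 1]]^T, v_2 = [[1, 0, 1, 0]]^T, v_3 = [[-1, 3, -5, 0]]^T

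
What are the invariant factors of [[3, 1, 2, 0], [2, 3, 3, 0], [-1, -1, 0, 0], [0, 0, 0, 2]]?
The Jordan structure of A has elementary divisors (x - 2)^3, (x - 2). Arranging the block sizes at each eigenvalue in decreasing order and taking row products gives the invariant factors.

Invariant factors (smallest first, each dividing the next): x - 2, (x - 2)^3.

Check: the last factor (x - 2)^3 is the minimal polynomial, and the product (x - 2)^4 is the characteristic polynomial.

x - 2, (x - 2)^3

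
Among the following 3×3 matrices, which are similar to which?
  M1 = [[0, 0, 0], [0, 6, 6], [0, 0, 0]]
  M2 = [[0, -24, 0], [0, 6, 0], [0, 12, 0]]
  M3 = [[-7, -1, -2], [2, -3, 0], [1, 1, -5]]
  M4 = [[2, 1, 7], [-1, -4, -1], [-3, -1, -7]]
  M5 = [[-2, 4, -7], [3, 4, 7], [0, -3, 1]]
Characteristic polynomials: χ_{M1} = x^2(x - 6), χ_{M2} = x^2(x - 6), χ_{M3} = (x + 5)^3, χ_{M4} = (x + 3)^3, χ_{M5} = (x - 1)^3.

{M1, M2}: invariant factors x, x(x - 6).

{M3}: invariant factors (x + 5)^3.

{M4}: invariant factors (x + 3)^3.

{M5}: invariant factors (x - 1)^3.

Matrices are similar if and only if their invariant-factor lists agree; the partition into similarity classes is {M1, M2}, {M3}, {M4}, {M5}.

4 classes: {M1, M2}, {M3}, {M4}, {M5}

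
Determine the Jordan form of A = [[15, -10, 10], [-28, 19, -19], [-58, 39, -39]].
The characteristic polynomial is det(xI - A) = x^2(x + 5), so the eigenvalues are -5 (algebraic multiplicity 1), 0 (algebraic multiplicity 2).

For λ = -5: algebraic multiplicity 1 gives one 1×1 block.

For λ = 0: rank(A) = 2, rank(A^2) = 1. The eigenspace has dimension 3 - 2 = 1, so there is 1 Jordan block; the rank sequence gives block sizes [2].

Assembling the blocks gives the Jordan form J above.

J = [[-5, 0, 0], [0, 0, 1], [0, 0, 0]]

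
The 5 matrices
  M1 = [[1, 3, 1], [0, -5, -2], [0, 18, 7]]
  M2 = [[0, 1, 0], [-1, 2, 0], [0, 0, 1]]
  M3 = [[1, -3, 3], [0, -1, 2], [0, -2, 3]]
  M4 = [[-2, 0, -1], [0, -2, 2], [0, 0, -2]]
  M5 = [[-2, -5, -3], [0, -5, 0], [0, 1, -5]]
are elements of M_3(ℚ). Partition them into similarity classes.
Characteristic polynomials: χ_{M1} = (x - 1)^3, χ_{M2} = (x - 1)^3, χ_{M3} = (x - 1)^3, χ_{M4} = (x + 2)^3, χ_{M5} = (x + 2)(x + 5)^2.

{M1, M2, M3}: invariant factors x - 1, (x - 1)^2.

{M4}: invariant factors x + 2, (x + 2)^2.

{M5}: invariant factors (x + 2)(x + 5)^2.

Matrices are similar if and only if their invariant-factor lists agree; the partition into similarity classes is {M1, M2, M3}, {M4}, {M5}.

3 classes: {M1, M2, M3}, {M4}, {M5}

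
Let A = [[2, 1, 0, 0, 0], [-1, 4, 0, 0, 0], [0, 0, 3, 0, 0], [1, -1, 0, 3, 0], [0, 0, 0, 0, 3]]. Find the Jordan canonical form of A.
The characteristic polynomial is det(xI - A) = (x - 3)^5, so the eigenvalues are 3 (algebraic multiplicity 5).

For λ = 3: rank(A - 3I) = 1, rank((A - 3I)^2) = 0. The eigenspace has dimension 5 - 1 = 4, so there are 4 Jordan blocks; the rank sequence gives block sizes [2, 1, 1, 1].

Assembling the blocks gives the Jordan form J above.

J = [[3, 1, 0, 0, 0], [0, 3, 0, 0, 0], [0, 0, 3, 0, 0], [0, 0, 0, 3, 0], [0, 0, 0, 0, 3]]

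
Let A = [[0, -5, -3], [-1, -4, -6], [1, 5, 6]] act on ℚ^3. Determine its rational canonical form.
The invariant factors of A (the non-unit diagonal entries of the Smith normal form of xI - A over ℚ[x]) are (x - 1)(x^2 - x + 3), each dividing the next. The characteristic polynomial is their product, (x - 1)(x^2 - x + 3).

The rational canonical form is the block-diagonal matrix of companion matrices C(f_i):
R = [[0, 0, 3], [1, 0, -4], [0, 1, 2]].

Note the characteristic polynomial does not split into linear factors over ℚ, so A has no Jordan form over ℚ; the rational canonical form exists over any field.

R = [[0, 0, 3], [1, 0, -4], [0, 1, 2]]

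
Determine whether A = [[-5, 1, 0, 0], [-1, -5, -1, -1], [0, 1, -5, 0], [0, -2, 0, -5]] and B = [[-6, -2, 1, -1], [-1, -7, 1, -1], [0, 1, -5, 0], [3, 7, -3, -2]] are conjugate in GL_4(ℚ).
Yes.

Two matrices over a field are similar if and only if they have the same invariant factors.

Both A and B have characteristic polynomial (x + 5)^4 and minimal polynomial (x + 5)^3. Computing further, both have invariant factors x + 5, (x + 5)^3. Hence A and B are similar.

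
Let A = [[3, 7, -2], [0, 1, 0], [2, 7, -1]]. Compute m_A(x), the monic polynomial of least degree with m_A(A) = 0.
m_A(x) = (x - 1)^2

The characteristic polynomial factors as (x - 1)^3. The minimal polynomial is ∏(x - λ)^{k_λ} where k_λ is the size of the largest Jordan block at λ.

For λ = 1: rank(A - I) = 1, and the largest Jordan block has size 2 (the smallest k with rank((A - I)^k) = rank((A - I)^(k+1))).

So m_A(x) = (x - 1)^2.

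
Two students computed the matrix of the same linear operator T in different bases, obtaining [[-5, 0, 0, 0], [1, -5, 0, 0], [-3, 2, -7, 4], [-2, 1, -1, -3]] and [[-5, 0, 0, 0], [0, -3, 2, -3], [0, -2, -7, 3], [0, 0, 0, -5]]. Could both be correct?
No.

Both have characteristic polynomial (x + 5)^4 and minimal polynomial (x + 5)^2. But rank(A + 5I) = 2 for A while rank(B + 5I) = 1 for B, so the number of Jordan blocks at λ = -5 differs. A and B are not similar.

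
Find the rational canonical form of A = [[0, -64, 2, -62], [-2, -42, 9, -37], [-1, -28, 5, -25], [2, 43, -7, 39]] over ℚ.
R = [[0, 0, 0, -36], [1, 0, 0, 12], [0, 1, 0, -13], [0, 0, 1, 2]]

The invariant factors of A (the non-unit diagonal entries of the Smith normal form of xI - A over ℚ[x]) are (x^2 - x + 6)^2, each dividing the next. The characteristic polynomial is their product, (x^2 - x + 6)^2.

The rational canonical form is the block-diagonal matrix of companion matrices C(f_i):
R = [[0, 0, 0, -36], [1, 0, 0, 12], [0, 1, 0, -13], [0, 0, 1, 2]].

Note the characteristic polynomial does not split into linear factors over ℚ, so A has no Jordan form over ℚ; the rational canonical form exists over any field.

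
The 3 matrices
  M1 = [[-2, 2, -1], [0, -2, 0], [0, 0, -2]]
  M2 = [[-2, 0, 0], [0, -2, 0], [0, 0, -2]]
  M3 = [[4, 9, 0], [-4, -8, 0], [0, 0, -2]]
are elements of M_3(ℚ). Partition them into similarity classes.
Characteristic polynomials: χ_{M1} = (x + 2)^3, χ_{M2} = (x + 2)^3, χ_{M3} = (x + 2)^3.

{M1, M3}: invariant factors x + 2, (x + 2)^2.

{M2}: invariant factors x + 2, x + 2, x + 2.

Matrices are similar if and only if their invariant-factor lists agree; the partition into similarity classes is {M1, M3}, {M2}.

2 classes: {M1, M3}, {M2}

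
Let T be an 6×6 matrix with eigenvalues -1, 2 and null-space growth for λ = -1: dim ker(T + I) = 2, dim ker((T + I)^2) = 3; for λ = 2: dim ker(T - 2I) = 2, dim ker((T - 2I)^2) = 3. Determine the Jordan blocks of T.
Jordan blocks: (-1, 2), (-1, 1), (2, 2), (2, 1)

λ = -1: successive nullity increments [2, 1] count blocks of size ≥ k; block sizes are [2, 1].
λ = 2: successive nullity increments [2, 1] count blocks of size ≥ k; block sizes are [2, 1].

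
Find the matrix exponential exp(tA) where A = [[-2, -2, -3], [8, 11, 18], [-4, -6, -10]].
A has Jordan form J = [[-1, 0, 0], [0, 0, 1], [0, 0, 0]] with A = PJP^{-1}, so e^{tA} = P e^{tJ} P^{-1}.

For a Jordan block J_k(λ), e^{tJ_k(λ)} = e^{λt} · (I + tN + t^2 N^2/2! + ... + t^{k-1} N^{k-1}/(k-1)!) where N is the nilpotent superdiagonal part.

Assembling the blocks and conjugating back gives the entries of e^{tA} as shown above.

e^{tA} = [[1 - 2*t, -2*t, -3*t], [8*t, 8*t + 4 - 3*e^{-t}, 12*t + 6 - 6*e^{-t}], [-4*t, -4*t - 2 + 2*e^{-t}, -6*t - 3 + 4*e^{-t}]]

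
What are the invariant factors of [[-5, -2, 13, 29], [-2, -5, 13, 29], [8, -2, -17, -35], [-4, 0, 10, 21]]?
(x + 1)^3(x + 3)

The Jordan structure of A has elementary divisors (x + 3), (x + 1)^3. Arranging the block sizes at each eigenvalue in decreasing order and taking row products gives the invariant factors.

Invariant factors (smallest first, each dividing the next): (x + 1)^3(x + 3).

Check: the last factor (x + 1)^3(x + 3) is the minimal polynomial, and the product (x + 1)^3(x + 3) is the characteristic polynomial.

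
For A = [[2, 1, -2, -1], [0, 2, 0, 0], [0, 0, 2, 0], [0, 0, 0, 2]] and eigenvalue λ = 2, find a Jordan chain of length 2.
We seek v_1 ∈ ker((A - 2I)^2) \ ker(A - 2I), then set v_{i+1} = (A - 2I) v_i.

One such chain is v_1 = [[2, 1, 0, 0]]^T, v_2 = [[1, 0, 0, 0]]^T. Check: (A - 2I) v_2 = [[0, 0, 0, 0]]^T = 0.

v_1 = [[2, 1, 0, 0]]^T, v_2 = [[1, 0, 0, 0]]^T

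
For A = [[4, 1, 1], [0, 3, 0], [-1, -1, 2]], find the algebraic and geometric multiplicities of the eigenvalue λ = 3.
algebraic multiplicity 3, geometric multiplicity 2

The characteristic polynomial is (x - 3)^3, so the factor x - 3 appears with exponent 3: the algebraic multiplicity is 3.

rank(A - 3I) = 1, so the eigenspace has dimension 3 - 1 = 2: the geometric multiplicity is 2.

Since 2 < 3, A is not diagonalizable.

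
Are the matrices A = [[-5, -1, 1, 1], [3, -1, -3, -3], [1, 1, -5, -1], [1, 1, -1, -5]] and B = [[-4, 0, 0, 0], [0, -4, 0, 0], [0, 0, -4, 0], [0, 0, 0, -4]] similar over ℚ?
Both have characteristic polynomial (x + 4)^4, but the minimal polynomial of A is (x + 4)^2 while the minimal polynomial of B is x + 4. The minimal polynomial is a similarity invariant, so A and B are not similar.

No.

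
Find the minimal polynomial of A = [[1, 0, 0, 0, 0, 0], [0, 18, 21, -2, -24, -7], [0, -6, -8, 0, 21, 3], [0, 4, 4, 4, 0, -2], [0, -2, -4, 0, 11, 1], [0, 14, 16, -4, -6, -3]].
m_A(x) = (x - 5)^2(x - 4)^2(x - 1)

The characteristic polynomial factors as (x - 5)^2(x - 4)^3(x - 1). The minimal polynomial is ∏(x - λ)^{k_λ} where k_λ is the size of the largest Jordan block at λ.

For λ = 1: rank(A - I) = 5, and the largest Jordan block has size 1 (the smallest k with rank((A - I)^k) = rank((A - I)^(k+1))).
For λ = 4: rank(A - 4I) = 4, and the largest Jordan block has size 2 (the smallest k with rank((A - 4I)^k) = rank((A - 4I)^(k+1))).
For λ = 5: rank(A - 5I) = 5, and the largest Jordan block has size 2 (the smallest k with rank((A - 5I)^k) = rank((A - 5I)^(k+1))).

So m_A(x) = (x - 5)^2(x - 4)^2(x - 1).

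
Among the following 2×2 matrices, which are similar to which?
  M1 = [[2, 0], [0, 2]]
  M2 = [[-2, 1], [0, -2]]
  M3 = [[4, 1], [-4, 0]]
Characteristic polynomials: χ_{M1} = (x - 2)^2, χ_{M2} = (x + 2)^2, χ_{M3} = (x - 2)^2.

{M1}: invariant factors x - 2, x - 2.

{M2}: invariant factors (x + 2)^2.

{M3}: invariant factors (x - 2)^2.

Matrices are similar if and only if their invariant-factor lists agree; the partition into similarity classes is {M1}, {M2}, {M3}.

3 classes: {M1}, {M2}, {M3}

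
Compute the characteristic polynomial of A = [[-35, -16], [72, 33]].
xI - A = [[x + 35, 16], [-72, x - 33]].

Expanding det(xI - A) along the first row:
det(xI - A) = + (x + 35)·det([[x - 33]]) - (16)·det([[-72]]).

Evaluating gives χ_A(x) = x^2 + 2x - 3 = (x - 1)(x + 3).

χ_A(x) = (x - 1)(x + 3)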